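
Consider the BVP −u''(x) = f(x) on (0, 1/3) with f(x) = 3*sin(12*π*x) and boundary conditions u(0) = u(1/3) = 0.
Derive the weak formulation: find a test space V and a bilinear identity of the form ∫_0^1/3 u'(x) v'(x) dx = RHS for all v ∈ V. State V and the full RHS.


V = H^1_0(0, 1/3) (so v(0) = v(1/3) = 0); weak form: ∫_0^1/3 u'v' dx = ∫_0^1/3 (3*sin(12*π*x)) v dx for all v ∈ V.

Multiply both sides by a test function v and integrate from 0 to 1/3:
  ∫_0^1/3 −u''(x) v(x) dx = ∫_0^1/3 f(x) v(x) dx.
Integrate the LHS by parts once:
  ∫_0^1/3 −u'' v dx = −[u'(x) v(x)]_0^1/3 + ∫_0^1/3 u'(x) v'(x) dx.
Thus ∫_0^1/3 u'(x) v'(x) dx = ∫_0^1/3 f(x) v(x) dx + [u'(x) v(x)]_0^1/3.
Choose V so that boundary terms are either known or forced to vanish.
u is Dirichlet: u(0) = u(1/3) = 0. Let V = H^1_0(0, 1/3); then v(0) = v(1/3) = 0, and [u' v]_0^1/3 = 0.
Weak formulation: find u (satisfying any essential BC) such that ∫_0^1/3 u'(x) v'(x) dx = ∫_0^1/3 f v dx for all v ∈ V.
Substituting f(x) = 3*sin(12*π*x), the right-hand side is ∫_0^1/3 (3*sin(12*π*x)) v dx.


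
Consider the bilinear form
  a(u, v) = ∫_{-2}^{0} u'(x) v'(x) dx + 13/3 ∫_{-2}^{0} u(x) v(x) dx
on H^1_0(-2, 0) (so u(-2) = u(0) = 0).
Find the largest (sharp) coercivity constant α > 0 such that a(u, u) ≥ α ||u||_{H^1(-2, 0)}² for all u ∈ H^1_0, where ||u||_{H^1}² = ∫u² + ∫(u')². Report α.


α = 1

Coercivity of a(·,·) on H^1_0(-2, 0) means a(u, u) ≥ α ||u||_{H^1}² for every u ∈ H^1_0.
The interval has length L = 2, and Poincaré/coercivity depend only on L. Here a(u, u) = ∫(u')² + (13/3)·∫u².
Here c = 13/3 ≥ 1, so a(u,u) = ∫(u')² + c∫u² ≥ ∫(u')² + ∫u² = ||u||_{H^1}², i.e. α = 1 works. No larger α is possible: a(u,u) ≥ α||u||_{H^1}² means (1−α)∫(u')² ≥ (α−c)∫u², and for the modes u_n = sin(nπ(x−x₀)/L) (x₀ the left endpoint) one has ∫u_n²/∫(u_n')² = (L/(nπ))² → 0, so a(u_n,u_n)/||u_n||_{H^1}² → 1. Hence the optimal constant is α = 1.
Therefore α = 1.


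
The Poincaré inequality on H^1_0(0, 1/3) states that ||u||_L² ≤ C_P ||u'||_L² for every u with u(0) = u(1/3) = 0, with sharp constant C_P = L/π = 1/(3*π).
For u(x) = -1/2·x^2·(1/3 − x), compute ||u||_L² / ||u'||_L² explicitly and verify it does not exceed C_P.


||u||_L² / ||u'||_L² = sqrt(14)/42 < C_P = 1/(3*π).

u(x) = -1/2·x^2·(1/3 − x), so u'(x) = x*(9*x - 2)/6.
u(x) = -1/2·x^2·(1/3 − x) vanishes at x = 0 and x = 1/3, so u ∈ H^1_0(0, 1/3). Differentiate via the product rule and integrate the resulting polynomials term by term.
  ∫_0^1/3 u² dx = ∫_0^1/3 (x^6/4 - x^5/6 + x^4/36) dx. Term by term:
    ∫_0^1/3 x^6/4 dx = 1/61236;  ∫_0^1/3 -x^5/6 dx = -1/26244;  ∫_0^1/3 x^4/36 dx = 1/43740.
  Sum: 1/61236 − 1/26244 + 1/43740 = 1/918540.
  ∫_0^1/3 (u')² dx = ∫_0^1/3 (9*x^4/4 - x^3 + x^2/9) dx. Term by term:
    ∫_0^1/3 9*x^4/4 dx = 1/540;  ∫_0^1/3 -x^3 dx = -1/324;  ∫_0^1/3 x^2/9 dx = 1/729.
  Sum: 1/540 − 1/324 + 1/729 = 1/7290.
∫_0^1/3 u² dx = 1/918540, so ||u||_L² = sqrt(35)/5670.
∫_0^1/3 (u')² dx = 1/7290, so ||u'||_L² = sqrt(10)/270.
Ratio ||u||_L² / ||u'||_L² = sqrt(14)/42.
Sharp Poincaré constant on H^1_0(0, 1/3) is C_P = L/π = 1/(3*π), achieved by sin(3*π·x).
A polynomial bump cannot attain the sharp Poincaré constant (only the first sine eigenfunction does), so the ratio is strictly less than C_P, consistent with ||u||_L² ≤ C_P ||u'||_L².


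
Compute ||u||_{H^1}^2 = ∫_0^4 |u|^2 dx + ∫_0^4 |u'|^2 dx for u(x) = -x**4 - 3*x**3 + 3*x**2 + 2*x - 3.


||u||_{H^1}^2 = 49798172/315

The H^1 norm (squared) on an interval (0, L) is
  ||u||_{H^1}^2 = ∫_0^L u(x)^2 dx + ∫_0^L u'(x)^2 dx.
Compute u'(x) = -4*x**3 - 9*x**2 + 6*x + 2.
Then u(x)^2 = x**8 + 6*x**7 + 3*x**6 - 22*x**5 + 3*x**4 + 30*x**3 - 14*x**2 - 12*x + 9 and u'(x)^2 = 16*x**6 + 72*x**5 + 33*x**4 - 124*x**3 + 24*x + 4.
Integrate each monomial from 0 to 4 using ∫_0^4 c·x^n dx = c·4^(n+1)/(n+1):
  ∫_0^4 u(x)^2 dx = ∫_0^4 (x^8 + 6*x^7 + 3*x^6 - 22*x^5 + 3*x^4 + 30*x^3 - 14*x^2 - 12*x + 9) dx. Term by term:
    ∫_0^4 x^8 dx = 262144/9;  ∫_0^4 6*x^7 dx = 49152;  ∫_0^4 3*x^6 dx = 49152/7;
    ∫_0^4 -22*x^5 dx = -45056/3;  ∫_0^4 3*x^4 dx = 3072/5;  ∫_0^4 30*x^3 dx = 1920;
    ∫_0^4 -14*x^2 dx = -896/3;  ∫_0^4 -12*x dx = -96;  ∫_0^4 9 dx = 36.
  Sum: 262144/9 + 49152 + 49152/7 − 45056/3 + 3072/5 + 1920 − 896/3 − 96 + 36 = 22824236/315.
  ∫_0^4 u'(x)^2 dx = ∫_0^4 (16*x^6 + 72*x^5 + 33*x^4 - 124*x^3 + 24*x + 4) dx. Term by term:
    ∫_0^4 16*x^6 dx = 262144/7;  ∫_0^4 72*x^5 dx = 49152;  ∫_0^4 33*x^4 dx = 33792/5;
    ∫_0^4 -124*x^3 dx = -7936;  ∫_0^4 24*x dx = 192;  ∫_0^4 4 dx = 16.
  Sum: 262144/7 + 49152 + 33792/5 − 7936 + 192 + 16 = 2997104/35.
Adding: ||u||_{H^1}^2 = 22824236/315 + 2997104/35 = 49798172/315.


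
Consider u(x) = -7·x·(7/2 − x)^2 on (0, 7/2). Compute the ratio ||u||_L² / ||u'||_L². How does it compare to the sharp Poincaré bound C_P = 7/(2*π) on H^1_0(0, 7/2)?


||u||_L² / ||u'||_L² = sqrt(14)/4 < C_P = 7/(2*π).

u(x) = -7·x·(7/2 − x)^2, so u'(x) = -21*x^2 + 98*x - 343/4.
u(x) = -7·x·(7/2 − x)^2 vanishes at x = 0 and x = 7/2, so u ∈ H^1_0(0, 7/2). Differentiate via the product rule and integrate the resulting polynomials term by term.
  ∫_0^7/2 u² dx = ∫_0^7/2 (49*x^6 - 686*x^5 + 7203*x^4/2 - 16807*x^3/2 + 117649*x^2/16) dx. Term by term:
    ∫_0^7/2 49*x^6 dx = 5764801/128;  ∫_0^7/2 -686*x^5 dx = -40353607/192;  ∫_0^7/2 7203*x^4/2 dx = 121060821/320;
    ∫_0^7/2 -16807*x^3/2 dx = -40353607/128;  ∫_0^7/2 117649*x^2/16 dx = 40353607/384.
  Sum: 5764801/128 − 40353607/192 + 121060821/320 − 40353607/128 + 40353607/384 = 5764801/1920.
  ∫_0^7/2 (u')² dx = ∫_0^7/2 (441*x^4 - 4116*x^3 + 26411*x^2/2 - 16807*x + 117649/16) dx. Term by term:
    ∫_0^7/2 441*x^4 dx = 7411887/160;  ∫_0^7/2 -4116*x^3 dx = -2470629/16;  ∫_0^7/2 26411*x^2/2 dx = 9058973/48;
    ∫_0^7/2 -16807*x dx = -823543/8;  ∫_0^7/2 117649/16 dx = 823543/32.
  Sum: 7411887/160 − 2470629/16 + 9058973/48 − 823543/8 + 823543/32 = 823543/240.
∫_0^7/2 u² dx = 5764801/1920, so ||u||_L² = 2401*sqrt(30)/240.
∫_0^7/2 (u')² dx = 823543/240, so ||u'||_L² = 343*sqrt(105)/60.
Ratio ||u||_L² / ||u'||_L² = sqrt(14)/4.
Sharp Poincaré constant on H^1_0(0, 7/2) is C_P = L/π = 7/(2*π), achieved by sin(2*π/7·x).
A polynomial bump cannot attain the sharp Poincaré constant (only the first sine eigenfunction does), so the ratio is strictly less than C_P, consistent with ||u||_L² ≤ C_P ||u'||_L².


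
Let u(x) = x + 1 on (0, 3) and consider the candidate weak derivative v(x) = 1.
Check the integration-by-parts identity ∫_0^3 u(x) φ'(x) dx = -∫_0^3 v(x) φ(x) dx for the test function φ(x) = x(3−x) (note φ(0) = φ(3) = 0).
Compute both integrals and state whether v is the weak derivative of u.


LHS = -9/2, RHS = -9/2. Yes, v = u' weakly.

u(x) = x + 1, classical derivative u'(x) = 1.
φ(x) = x(3−x), so φ'(x) = 3 - 2*x.
Note φ(0) = φ(3) = 0, so the boundary term u·φ vanishes.
LHS = ∫_0^3 u(x) φ'(x) dx = ∫_0^3 (-2*x^2 + x + 3) dx. Term by term:
  ∫_0^3 -2*x^2 dx = -18;  ∫_0^3 x dx = 9/2;  ∫_0^3 3 dx = 9.
Sum: -18 + 9/2 + 9 = -9/2.
So LHS = -9/2.
∫_0^3 v(x) φ(x) dx = ∫_0^3 (-x^2 + 3*x) dx. Term by term:
  ∫_0^3 -x^2 dx = -9;  ∫_0^3 3*x dx = 27/2.
Sum: -9 + 27/2 = 9/2.
So RHS = -∫_0^3 v(x) φ(x) dx = -9/2.
LHS = RHS, so the identity holds for this test φ.
Moreover u is smooth here and v(x) = u'(x) = 1 pointwise, so the identity holds for every test function. Hence v is the weak derivative of u.


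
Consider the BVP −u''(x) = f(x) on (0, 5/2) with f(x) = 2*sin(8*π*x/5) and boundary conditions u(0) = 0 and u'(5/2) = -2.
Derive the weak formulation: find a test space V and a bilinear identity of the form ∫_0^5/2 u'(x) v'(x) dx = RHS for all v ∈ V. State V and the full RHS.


V = {v ∈ H^1(0, 5/2) : v(0) = 0} (test functions vanish at x = 0 where u is specified); weak form: ∫_0^5/2 u'v' dx = ∫_0^5/2 (2*sin(8*π*x/5)) v dx − 2·v(5/2) for all v ∈ V.

Multiply both sides by a test function v and integrate from 0 to 5/2:
  ∫_0^5/2 −u''(x) v(x) dx = ∫_0^5/2 f(x) v(x) dx.
Integrate the LHS by parts once:
  ∫_0^5/2 −u'' v dx = −[u'(x) v(x)]_0^5/2 + ∫_0^5/2 u'(x) v'(x) dx.
Thus ∫_0^5/2 u'(x) v'(x) dx = ∫_0^5/2 f(x) v(x) dx + [u'(x) v(x)]_0^5/2.
Choose V so that boundary terms are either known or forced to vanish.
Mixed BC: u(0) = 0 (Dirichlet) and u'(5/2) = -2 (Neumann). Define V = {v ∈ H^1(0, 5/2) : v(0) = 0}. Then [u' v]_0^5/2 = u'(5/2)·v(5/2) − u'(0)·0 = − 2·v(5/2).
Weak formulation: find u (satisfying any essential BC) such that ∫_0^5/2 u'(x) v'(x) dx = ∫_0^5/2 f v dx − 2·v(5/2) for all v ∈ V (Dirichlet at 0 absorbed into V; Neumann datum at x = 5/2 contributes the boundary term).
Substituting f(x) = 2*sin(8*π*x/5), the right-hand side is ∫_0^5/2 (2*sin(8*π*x/5)) v dx − 2·v(5/2).


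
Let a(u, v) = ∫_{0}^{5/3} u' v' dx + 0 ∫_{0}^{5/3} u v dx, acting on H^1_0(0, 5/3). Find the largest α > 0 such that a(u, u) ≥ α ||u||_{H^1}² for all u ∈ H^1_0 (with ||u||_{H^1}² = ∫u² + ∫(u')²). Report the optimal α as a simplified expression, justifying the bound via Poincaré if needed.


α = 9*π^2/(25 + 9*π^2)

Coercivity of a(·,·) on H^1_0(0, 5/3) means a(u, u) ≥ α ||u||_{H^1}² for every u ∈ H^1_0.
The interval has length L = 5/3, and Poincaré/coercivity depend only on L. Here a(u, u) = ∫(u')² + (0)·∫u².
Here c = 0, so a(u,u) = ∫(u')² alone. The condition a(u,u) ≥ α||u||_{H^1}² reads (1−α)∫(u')² ≥ (α−c)∫u². Any admissible α is ≤ 1 (rapidly oscillating u have ∫u²/∫(u')² → 0), and α = 1 would force 0 ≥ (1−c)∫u², impossible since c < 1; so 1−α > 0. By the sharp Poincaré inequality on H^1_0 of an interval of length L, ∫(u')² ≥ (π/L)²∫u² with equality for the first sine mode sin(π(x−x₀)/L) (x₀ the left endpoint), so the inequality holds for all u iff (1−α)(π/L)² ≥ α − c, i.e. α ≤ ((π/L)² + c)/((π/L)² + 1) = (1 + c(L/π)²)/(1 + (L/π)²). (Direct route, valid since c ≤ 0: Poincaré gives c∫u² ≥ c(L/π)²∫(u')², so a(u,u) ≥ (1 + c(L/π)²)∫(u')², while ||u||_{H^1}² ≤ (1 + (L/π)²)∫(u')²; dividing yields the same α.) With (π/L)² = 9*π^2/25 and c = 0, the largest admissible constant is α = ((π/L)² + c)/((π/L)² + 1).
Simplifying, α = 9*π^2/(25 + 9*π^2).


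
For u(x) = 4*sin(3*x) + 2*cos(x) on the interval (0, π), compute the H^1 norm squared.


||u||_{H^1(0,π)}^2 = 84*π

u'(x) = -2*sin(x) + 12*cos(3*x).
Expand u² and (u')² and integrate term by term on (0, π), using: for integers n ≥ 1, ∫_0^π sin²(nx) dx = ∫_0^π cos²(nx) dx = π/2; for n ≠ n', ∫_0^π sin(nx)sin(n'x) dx = ∫_0^π cos(nx)cos(n'x) dx = 0; and by product-to-sum, ∫_0^π sin(nx)cos(n'x) dx = ½∫_0^π [sin((n+n')x) + sin((n−n')x)] dx, which is 0 when n+n' is even and 2n/(n²−n'²) when n+n' is odd (it need not vanish on (0, π)).
  u² squared terms: (2)²·∫cos(x)² dx = 4·π/2 = 2*π;  (4)²·∫sin(3x)² dx = 16·π/2 = 8*π.
  u² cross terms: 2·(2)·(4)·∫cos(x)·sin(3x) dx = 16·(0) = 0.
  So ∫_0^π u² dx = 2*π + 8*π + 0 = 10*π.
  (u')² squared terms: (-2)²·∫sin(x)² dx = 4·π/2 = 2*π;  (12)²·∫cos(3x)² dx = 144·π/2 = 72*π.
  (u')² cross terms: 2·(-2)·(12)·∫sin(x)·cos(3x) dx = -48·(0) = 0.
  So ∫_0^π (u')² dx = 2*π + 72*π + 0 = 74*π.
||u||_{H^1}^2 = (10*π) + (74*π) = 84*π.


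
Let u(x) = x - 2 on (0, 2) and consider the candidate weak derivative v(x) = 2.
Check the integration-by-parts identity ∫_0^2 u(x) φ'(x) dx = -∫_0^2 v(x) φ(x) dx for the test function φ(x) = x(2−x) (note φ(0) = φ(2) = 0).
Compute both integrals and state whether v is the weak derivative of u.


LHS = -4/3, RHS = -8/3. No, v is not the weak derivative of u.

u(x) = x - 2, classical derivative u'(x) = 1.
φ(x) = x(2−x), so φ'(x) = 2 - 2*x.
Note φ(0) = φ(2) = 0, so the boundary term u·φ vanishes.
LHS = ∫_0^2 u(x) φ'(x) dx = ∫_0^2 (-2*x^2 + 6*x - 4) dx. Term by term:
  ∫_0^2 -2*x^2 dx = -16/3;  ∫_0^2 6*x dx = 12;  ∫_0^2 -4 dx = -8.
Sum: -16/3 + 12 − 8 = -4/3.
So LHS = -4/3.
∫_0^2 v(x) φ(x) dx = ∫_0^2 (-2*x^2 + 4*x) dx. Term by term:
  ∫_0^2 -2*x^2 dx = -16/3;  ∫_0^2 4*x dx = 8.
Sum: -16/3 + 8 = 8/3.
So RHS = -∫_0^2 v(x) φ(x) dx = -8/3.
LHS − RHS = 4/3 ≠ 0, so the identity fails.
(For a valid weak derivative the identity must hold for EVERY test function, in particular this one. The failure shows v is NOT the weak derivative of u.)
Correct weak derivative would be u'(x) = 1.


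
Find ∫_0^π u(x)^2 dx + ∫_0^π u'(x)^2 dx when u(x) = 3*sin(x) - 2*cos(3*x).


||u||_{H^1(0,π)}^2 = 29*π

u'(x) = 6*sin(3*x) + 3*cos(x).
Expand u² and (u')² and integrate term by term on (0, π), using: for integers n ≥ 1, ∫_0^π sin²(nx) dx = ∫_0^π cos²(nx) dx = π/2; for n ≠ n', ∫_0^π sin(nx)sin(n'x) dx = ∫_0^π cos(nx)cos(n'x) dx = 0; and by product-to-sum, ∫_0^π sin(nx)cos(n'x) dx = ½∫_0^π [sin((n+n')x) + sin((n−n')x)] dx, which is 0 when n+n' is even and 2n/(n²−n'²) when n+n' is odd (it need not vanish on (0, π)).
  u² squared terms: (-2)²·∫cos(3x)² dx = 4·π/2 = 2*π;  (3)²·∫sin(x)² dx = 9·π/2 = 9*π/2.
  u² cross terms: 2·(-2)·(3)·∫cos(3x)·sin(x) dx = -12·(0) = 0.
  So ∫_0^π u² dx = 2*π + 9*π/2 + 0 = 13*π/2.
  (u')² squared terms: (3)²·∫cos(x)² dx = 9·π/2 = 9*π/2;  (6)²·∫sin(3x)² dx = 36·π/2 = 18*π.
  (u')² cross terms: 2·(3)·(6)·∫cos(x)·sin(3x) dx = 36·(0) = 0.
  So ∫_0^π (u')² dx = 9*π/2 + 18*π + 0 = 45*π/2.
||u||_{H^1}^2 = (13*π/2) + (45*π/2) = 29*π.


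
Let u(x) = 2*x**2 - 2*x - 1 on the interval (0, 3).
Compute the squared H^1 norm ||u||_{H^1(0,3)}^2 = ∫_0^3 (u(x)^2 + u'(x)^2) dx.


||u||_{H^1}^2 = 687/5

The H^1 norm (squared) on an interval (0, L) is
  ||u||_{H^1}^2 = ∫_0^L u(x)^2 dx + ∫_0^L u'(x)^2 dx.
Compute u'(x) = 4*x - 2.
Then u(x)^2 = 4*x**4 - 8*x**3 + 4*x + 1 and u'(x)^2 = 16*x**2 - 16*x + 4.
Integrate each monomial from 0 to 3 using ∫_0^3 c·x^n dx = c·3^(n+1)/(n+1):
  ∫_0^3 u(x)^2 dx = ∫_0^3 (4*x^4 - 8*x^3 + 4*x + 1) dx. Term by term:
    ∫_0^3 4*x^4 dx = 972/5;  ∫_0^3 -8*x^3 dx = -162;  ∫_0^3 4*x dx = 18;
    ∫_0^3 1 dx = 3.
  Sum: 972/5 − 162 + 18 + 3 = 267/5.
  ∫_0^3 u'(x)^2 dx = ∫_0^3 (16*x^2 - 16*x + 4) dx. Term by term:
    ∫_0^3 16*x^2 dx = 144;  ∫_0^3 -16*x dx = -72;  ∫_0^3 4 dx = 12.
  Sum: 144 − 72 + 12 = 84.
Adding: ||u||_{H^1}^2 = 267/5 + 84 = 687/5.


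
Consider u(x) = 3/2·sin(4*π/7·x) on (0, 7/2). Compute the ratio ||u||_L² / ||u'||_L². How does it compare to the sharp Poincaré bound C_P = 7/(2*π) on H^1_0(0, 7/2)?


||u||_L² / ||u'||_L² = 7/(4*π) < C_P = 7/(2*π).

u(x) = 3/2·sin(4*π/7·x), so u'(x) = 6*π*cos(4*π*x/7)/7.
Writing u(x) = A·sin(kπx/L) with A = 3/2 and k = 2, use ∫_0^L sin²(kπx/L) dx = L/2 and ∫_0^L cos²(kπx/L) dx = L/2.
u² = 9/4·sin²(4*π/7·x) and (u')² = 36*π^2/49·cos²(4*π/7·x), and each of sin², cos² integrates to L/2 = 7/4 over (0, 7/2).
∫_0^7/2 u² dx = 63/16, so ||u||_L² = 3*sqrt(7)/4.
∫_0^7/2 (u')² dx = 9*π^2/7, so ||u'||_L² = 3*sqrt(7)*π/7.
Ratio ||u||_L² / ||u'||_L² = 7/(4*π).
Sharp Poincaré constant on H^1_0(0, 7/2) is C_P = L/π = 7/(2*π), achieved by sin(2*π/7·x).
This is the k = 2 harmonic; the ratio L/(kπ) is strictly less than C_P = L/π, consistent with the sharp inequality ||u||_L² ≤ C_P ||u'||_L².


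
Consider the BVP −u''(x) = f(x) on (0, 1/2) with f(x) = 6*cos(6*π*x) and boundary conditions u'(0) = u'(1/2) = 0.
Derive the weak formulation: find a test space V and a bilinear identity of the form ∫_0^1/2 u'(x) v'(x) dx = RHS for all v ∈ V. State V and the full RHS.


V = H^1(0, 1/2) (no boundary constraint on v; u is determined up to an additive constant); weak form: ∫_0^1/2 u'v' dx = ∫_0^1/2 (6*cos(6*π*x)) v dx for all v ∈ V.

Multiply both sides by a test function v and integrate from 0 to 1/2:
  ∫_0^1/2 −u''(x) v(x) dx = ∫_0^1/2 f(x) v(x) dx.
Integrate the LHS by parts once:
  ∫_0^1/2 −u'' v dx = −[u'(x) v(x)]_0^1/2 + ∫_0^1/2 u'(x) v'(x) dx.
Thus ∫_0^1/2 u'(x) v'(x) dx = ∫_0^1/2 f(x) v(x) dx + [u'(x) v(x)]_0^1/2.
Choose V so that boundary terms are either known or forced to vanish.
u has homogeneous Neumann: u'(0) = u'(1/2) = 0. So [u' v]_0^1/2 = 0·v(1/2) − 0·v(0) = 0 for any v; take V = H^1(0, 1/2).
Weak formulation: find u (satisfying any essential BC) such that ∫_0^1/2 u'(x) v'(x) dx = ∫_0^1/2 f v dx for all v ∈ V (homogeneous Neumann, so boundary terms vanish).
Substituting f(x) = 6*cos(6*π*x), the right-hand side is ∫_0^1/2 (6*cos(6*π*x)) v dx.
Compatibility check (pure Neumann): taking v ≡ 1 ∈ V gives 0 = ∫_0^1/2 f dx + (0) − (0), i.e. ∫_0^1/2 f dx must equal u'(0) − u'(1/2) = 0. Indeed ∫_0^1/2 (6*cos(6*π*x)) dx = 0, so the data are compatible. The solution is then unique only up to an additive constant (fix it e.g. by requiring ∫_0^1/2 u dx = 0).


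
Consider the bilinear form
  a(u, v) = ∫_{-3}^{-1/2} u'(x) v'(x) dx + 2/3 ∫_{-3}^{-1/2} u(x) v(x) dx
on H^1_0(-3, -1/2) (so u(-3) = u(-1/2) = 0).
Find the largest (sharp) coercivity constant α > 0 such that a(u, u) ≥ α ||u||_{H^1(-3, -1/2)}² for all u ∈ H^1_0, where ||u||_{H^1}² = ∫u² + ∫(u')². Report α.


α = 2*(25 + 6*π^2)/(3*(25 + 4*π^2))

Coercivity of a(·,·) on H^1_0(-3, -1/2) means a(u, u) ≥ α ||u||_{H^1}² for every u ∈ H^1_0.
The interval has length L = 5/2, and Poincaré/coercivity depend only on L. Here a(u, u) = ∫(u')² + (2/3)·∫u².
Here 0 < c = 2/3 < 1. The condition a(u,u) ≥ α||u||_{H^1}² reads (1−α)∫(u')² ≥ (α−c)∫u². Any admissible α is ≤ 1 (rapidly oscillating u have ∫u²/∫(u')² → 0), and α = 1 would force 0 ≥ (1−c)∫u², impossible since c < 1; so 1−α > 0. By the sharp Poincaré inequality on H^1_0 of an interval of length L, ∫(u')² ≥ (π/L)²∫u² with equality for the first sine mode sin(π(x−x₀)/L) (x₀ the left endpoint), so the inequality holds for all u iff (1−α)(π/L)² ≥ α − c, i.e. α ≤ ((π/L)² + c)/((π/L)² + 1) = (1 + c(L/π)²)/(1 + (L/π)²). With (π/L)² = 4*π^2/25 and c = 2/3, the largest admissible constant is α = ((π/L)² + c)/((π/L)² + 1).
Simplifying, α = 2*(25 + 6*π^2)/(3*(25 + 4*π^2)).


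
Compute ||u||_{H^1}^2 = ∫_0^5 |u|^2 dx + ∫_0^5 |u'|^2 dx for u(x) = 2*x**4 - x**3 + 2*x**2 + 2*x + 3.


||u||_{H^1}^2 = 90016145/63

The H^1 norm (squared) on an interval (0, L) is
  ||u||_{H^1}^2 = ∫_0^L u(x)^2 dx + ∫_0^L u'(x)^2 dx.
Compute u'(x) = 8*x**3 - 3*x**2 + 4*x + 2.
Then u(x)^2 = 4*x**8 - 4*x**7 + 9*x**6 + 4*x**5 + 12*x**4 + 2*x**3 + 16*x**2 + 12*x + 9 and u'(x)^2 = 64*x**6 - 48*x**5 + 73*x**4 + 8*x**3 + 4*x**2 + 16*x + 4.
Integrate each monomial from 0 to 5 using ∫_0^5 c·x^n dx = c·5^(n+1)/(n+1):
  ∫_0^5 u(x)^2 dx = ∫_0^5 (4*x^8 - 4*x^7 + 9*x^6 + 4*x^5 + 12*x^4 + 2*x^3 + 16*x^2 + 12*x + 9) dx. Term by term:
    ∫_0^5 4*x^8 dx = 7812500/9;  ∫_0^5 -4*x^7 dx = -390625/2;  ∫_0^5 9*x^6 dx = 703125/7;
    ∫_0^5 4*x^5 dx = 31250/3;  ∫_0^5 12*x^4 dx = 7500;  ∫_0^5 2*x^3 dx = 625/2;
    ∫_0^5 16*x^2 dx = 2000/3;  ∫_0^5 12*x dx = 150;  ∫_0^5 9 dx = 45.
  Sum: 7812500/9 − 390625/2 + 703125/7 + 31250/3 + 7500 + 625/2 + 2000/3 + 150 + 45 = 49913660/63.
  ∫_0^5 u'(x)^2 dx = ∫_0^5 (64*x^6 - 48*x^5 + 73*x^4 + 8*x^3 + 4*x^2 + 16*x + 4) dx. Term by term:
    ∫_0^5 64*x^6 dx = 5000000/7;  ∫_0^5 -48*x^5 dx = -125000;  ∫_0^5 73*x^4 dx = 45625;
    ∫_0^5 8*x^3 dx = 1250;  ∫_0^5 4*x^2 dx = 500/3;  ∫_0^5 16*x dx = 200;
    ∫_0^5 4 dx = 20.
  Sum: 5000000/7 − 125000 + 45625 + 1250 + 500/3 + 200 + 20 = 13367495/21.
Adding: ||u||_{H^1}^2 = 49913660/63 + 13367495/21 = 90016145/63.


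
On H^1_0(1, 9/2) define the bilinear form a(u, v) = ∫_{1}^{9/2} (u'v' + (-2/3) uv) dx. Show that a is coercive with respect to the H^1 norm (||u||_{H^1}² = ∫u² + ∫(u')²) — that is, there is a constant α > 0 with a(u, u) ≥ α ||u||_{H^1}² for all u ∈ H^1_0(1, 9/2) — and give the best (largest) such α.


α = 2*(-49 + 6*π^2)/(3*(4*π^2 + 49))

Coercivity of a(·,·) on H^1_0(1, 9/2) means a(u, u) ≥ α ||u||_{H^1}² for every u ∈ H^1_0.
The interval has length L = 7/2, and Poincaré/coercivity depend only on L. Here a(u, u) = ∫(u')² + (-2/3)·∫u².
Here c = -2/3 < 0 with |c| < (π/L)² = 4*π^2/49, so coercivity still holds. The condition a(u,u) ≥ α||u||_{H^1}² reads (1−α)∫(u')² ≥ (α−c)∫u². Any admissible α is ≤ 1 (rapidly oscillating u have ∫u²/∫(u')² → 0), and α = 1 would force 0 ≥ (1−c)∫u², impossible since c < 1; so 1−α > 0. By the sharp Poincaré inequality on H^1_0 of an interval of length L, ∫(u')² ≥ (π/L)²∫u² with equality for the first sine mode sin(π(x−x₀)/L) (x₀ the left endpoint), so the inequality holds for all u iff (1−α)(π/L)² ≥ α − c, i.e. α ≤ ((π/L)² + c)/((π/L)² + 1) = (1 + c(L/π)²)/(1 + (L/π)²). (Direct route, valid since c ≤ 0: Poincaré gives c∫u² ≥ c(L/π)²∫(u')², so a(u,u) ≥ (1 + c(L/π)²)∫(u')², while ||u||_{H^1}² ≤ (1 + (L/π)²)∫(u')²; dividing yields the same α.) With (π/L)² = 4*π^2/49 and c = -2/3, the largest admissible constant is α = ((π/L)² + c)/((π/L)² + 1).
Simplifying, α = 2*(-49 + 6*π^2)/(3*(4*π^2 + 49)).


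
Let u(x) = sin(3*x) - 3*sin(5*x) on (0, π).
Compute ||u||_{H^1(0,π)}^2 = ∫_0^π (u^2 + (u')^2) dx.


||u||_{H^1(0,π)}^2 = 122*π

u'(x) = 3*cos(3*x) - 15*cos(5*x).
Expand u² and (u')² and integrate term by term on (0, π), using: for integers n ≥ 1, ∫_0^π sin²(nx) dx = ∫_0^π cos²(nx) dx = π/2; for n ≠ n', ∫_0^π sin(nx)sin(n'x) dx = ∫_0^π cos(nx)cos(n'x) dx = 0; and by product-to-sum, ∫_0^π sin(nx)cos(n'x) dx = ½∫_0^π [sin((n+n')x) + sin((n−n')x)] dx, which is 0 when n+n' is even and 2n/(n²−n'²) when n+n' is odd (it need not vanish on (0, π)).
  u² squared terms: (-3)²·∫sin(5x)² dx = 9·π/2 = 9*π/2;  (1)²·∫sin(3x)² dx = 1·π/2 = π/2.
  u² cross terms: 2·(-3)·(1)·∫sin(5x)·sin(3x) dx = -6·(0) = 0.
  So ∫_0^π u² dx = 9*π/2 + π/2 + 0 = 5*π.
  (u')² squared terms: (-15)²·∫cos(5x)² dx = 225·π/2 = 225*π/2;  (3)²·∫cos(3x)² dx = 9·π/2 = 9*π/2.
  (u')² cross terms: 2·(-15)·(3)·∫cos(5x)·cos(3x) dx = -90·(0) = 0.
  So ∫_0^π (u')² dx = 225*π/2 + 9*π/2 + 0 = 117*π.
||u||_{H^1}^2 = (5*π) + (117*π) = 122*π.


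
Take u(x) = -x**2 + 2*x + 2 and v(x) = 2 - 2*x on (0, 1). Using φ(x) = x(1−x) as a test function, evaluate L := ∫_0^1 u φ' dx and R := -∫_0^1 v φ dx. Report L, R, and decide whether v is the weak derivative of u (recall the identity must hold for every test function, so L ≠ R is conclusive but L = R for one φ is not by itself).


LHS = -1/6, RHS = -1/6. Yes, v = u' weakly.

u(x) = -x**2 + 2*x + 2, classical derivative u'(x) = 2 - 2*x.
φ(x) = x(1−x), so φ'(x) = 1 - 2*x.
Note φ(0) = φ(1) = 0, so the boundary term u·φ vanishes.
LHS = ∫_0^1 u(x) φ'(x) dx = ∫_0^1 (2*x^3 - 5*x^2 - 2*x + 2) dx. Term by term:
  ∫_0^1 2*x^3 dx = 1/2;  ∫_0^1 -5*x^2 dx = -5/3;  ∫_0^1 -2*x dx = -1;
  ∫_0^1 2 dx = 2.
Sum: 1/2 − 5/3 − 1 + 2 = -1/6.
So LHS = -1/6.
∫_0^1 v(x) φ(x) dx = ∫_0^1 (2*x^3 - 4*x^2 + 2*x) dx. Term by term:
  ∫_0^1 2*x^3 dx = 1/2;  ∫_0^1 -4*x^2 dx = -4/3;  ∫_0^1 2*x dx = 1.
Sum: 1/2 − 4/3 + 1 = 1/6.
So RHS = -∫_0^1 v(x) φ(x) dx = -1/6.
LHS = RHS, so the identity holds for this test φ.
Moreover u is smooth here and v(x) = u'(x) = 2 - 2*x pointwise, so the identity holds for every test function. Hence v is the weak derivative of u.


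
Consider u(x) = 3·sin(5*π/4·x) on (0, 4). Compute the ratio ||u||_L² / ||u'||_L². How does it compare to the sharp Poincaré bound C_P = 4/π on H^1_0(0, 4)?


||u||_L² / ||u'||_L² = 4/(5*π) < C_P = 4/π.

u(x) = 3·sin(5*π/4·x), so u'(x) = 15*π*cos(5*π*x/4)/4.
Writing u(x) = A·sin(kπx/L) with A = 3 and k = 5, use ∫_0^L sin²(kπx/L) dx = L/2 and ∫_0^L cos²(kπx/L) dx = L/2.
u² = 9·sin²(5*π/4·x) and (u')² = 225*π^2/16·cos²(5*π/4·x), and each of sin², cos² integrates to L/2 = 2 over (0, 4).
∫_0^4 u² dx = 18, so ||u||_L² = 3*sqrt(2).
∫_0^4 (u')² dx = 225*π^2/8, so ||u'||_L² = 15*sqrt(2)*π/4.
Ratio ||u||_L² / ||u'||_L² = 4/(5*π).
Sharp Poincaré constant on H^1_0(0, 4) is C_P = L/π = 4/π, achieved by sin(π/4·x).
This is the k = 5 harmonic; the ratio L/(kπ) is strictly less than C_P = L/π, consistent with the sharp inequality ||u||_L² ≤ C_P ||u'||_L².


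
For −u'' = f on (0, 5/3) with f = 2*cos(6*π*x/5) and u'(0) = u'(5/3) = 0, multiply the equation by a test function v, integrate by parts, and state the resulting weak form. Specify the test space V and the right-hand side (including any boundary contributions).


V = H^1(0, 5/3) (no boundary constraint on v; u is determined up to an additive constant); weak form: ∫_0^5/3 u'v' dx = ∫_0^5/3 (2*cos(6*π*x/5)) v dx for all v ∈ V.

Multiply both sides by a test function v and integrate from 0 to 5/3:
  ∫_0^5/3 −u''(x) v(x) dx = ∫_0^5/3 f(x) v(x) dx.
Integrate the LHS by parts once:
  ∫_0^5/3 −u'' v dx = −[u'(x) v(x)]_0^5/3 + ∫_0^5/3 u'(x) v'(x) dx.
Thus ∫_0^5/3 u'(x) v'(x) dx = ∫_0^5/3 f(x) v(x) dx + [u'(x) v(x)]_0^5/3.
Choose V so that boundary terms are either known or forced to vanish.
u has homogeneous Neumann: u'(0) = u'(5/3) = 0. So [u' v]_0^5/3 = 0·v(5/3) − 0·v(0) = 0 for any v; take V = H^1(0, 5/3).
Weak formulation: find u (satisfying any essential BC) such that ∫_0^5/3 u'(x) v'(x) dx = ∫_0^5/3 f v dx for all v ∈ V (homogeneous Neumann, so boundary terms vanish).
Substituting f(x) = 2*cos(6*π*x/5), the right-hand side is ∫_0^5/3 (2*cos(6*π*x/5)) v dx.
Compatibility check (pure Neumann): taking v ≡ 1 ∈ V gives 0 = ∫_0^5/3 f dx + (0) − (0), i.e. ∫_0^5/3 f dx must equal u'(0) − u'(5/3) = 0. Indeed ∫_0^5/3 (2*cos(6*π*x/5)) dx = 0, so the data are compatible. The solution is then unique only up to an additive constant (fix it e.g. by requiring ∫_0^5/3 u dx = 0).


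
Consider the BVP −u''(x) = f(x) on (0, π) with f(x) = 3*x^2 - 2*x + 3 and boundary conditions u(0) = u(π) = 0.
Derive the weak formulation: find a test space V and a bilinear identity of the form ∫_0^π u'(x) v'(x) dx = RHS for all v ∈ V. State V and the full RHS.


V = H^1_0(0, π) (so v(0) = v(π) = 0); weak form: ∫_0^π u'v' dx = ∫_0^π (3*x^2 - 2*x + 3) v dx for all v ∈ V.

Multiply both sides by a test function v and integrate from 0 to π:
  ∫_0^π −u''(x) v(x) dx = ∫_0^π f(x) v(x) dx.
Integrate the LHS by parts once:
  ∫_0^π −u'' v dx = −[u'(x) v(x)]_0^π + ∫_0^π u'(x) v'(x) dx.
Thus ∫_0^π u'(x) v'(x) dx = ∫_0^π f(x) v(x) dx + [u'(x) v(x)]_0^π.
Choose V so that boundary terms are either known or forced to vanish.
u is Dirichlet: u(0) = u(π) = 0. Let V = H^1_0(0, π); then v(0) = v(π) = 0, and [u' v]_0^π = 0.
Weak formulation: find u (satisfying any essential BC) such that ∫_0^π u'(x) v'(x) dx = ∫_0^π f v dx for all v ∈ V.
Substituting f(x) = 3*x^2 - 2*x + 3, the right-hand side is ∫_0^π (3*x^2 - 2*x + 3) v dx.


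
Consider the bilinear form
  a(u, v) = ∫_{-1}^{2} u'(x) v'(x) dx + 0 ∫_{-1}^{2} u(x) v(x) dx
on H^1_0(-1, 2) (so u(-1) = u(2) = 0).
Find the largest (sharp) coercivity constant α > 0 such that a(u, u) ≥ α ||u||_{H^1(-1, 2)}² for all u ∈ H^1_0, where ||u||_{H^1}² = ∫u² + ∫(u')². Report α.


α = π^2/(9 + π^2)

Coercivity of a(·,·) on H^1_0(-1, 2) means a(u, u) ≥ α ||u||_{H^1}² for every u ∈ H^1_0.
The interval has length L = 3, and Poincaré/coercivity depend only on L. Here a(u, u) = ∫(u')² + (0)·∫u².
Here c = 0, so a(u,u) = ∫(u')² alone. The condition a(u,u) ≥ α||u||_{H^1}² reads (1−α)∫(u')² ≥ (α−c)∫u². Any admissible α is ≤ 1 (rapidly oscillating u have ∫u²/∫(u')² → 0), and α = 1 would force 0 ≥ (1−c)∫u², impossible since c < 1; so 1−α > 0. By the sharp Poincaré inequality on H^1_0 of an interval of length L, ∫(u')² ≥ (π/L)²∫u² with equality for the first sine mode sin(π(x−x₀)/L) (x₀ the left endpoint), so the inequality holds for all u iff (1−α)(π/L)² ≥ α − c, i.e. α ≤ ((π/L)² + c)/((π/L)² + 1) = (1 + c(L/π)²)/(1 + (L/π)²). (Direct route, valid since c ≤ 0: Poincaré gives c∫u² ≥ c(L/π)²∫(u')², so a(u,u) ≥ (1 + c(L/π)²)∫(u')², while ||u||_{H^1}² ≤ (1 + (L/π)²)∫(u')²; dividing yields the same α.) With (π/L)² = π^2/9 and c = 0, the largest admissible constant is α = ((π/L)² + c)/((π/L)² + 1).
Simplifying, α = π^2/(9 + π^2).


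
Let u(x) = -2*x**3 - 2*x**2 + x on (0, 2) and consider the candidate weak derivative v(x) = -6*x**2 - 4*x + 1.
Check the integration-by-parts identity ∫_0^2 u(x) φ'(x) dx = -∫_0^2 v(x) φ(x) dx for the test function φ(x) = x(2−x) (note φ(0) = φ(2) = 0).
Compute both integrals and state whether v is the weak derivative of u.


LHS = 68/5, RHS = 68/5. Yes, v = u' weakly.

u(x) = -2*x**3 - 2*x**2 + x, classical derivative u'(x) = -6*x**2 - 4*x + 1.
φ(x) = x(2−x), so φ'(x) = 2 - 2*x.
Note φ(0) = φ(2) = 0, so the boundary term u·φ vanishes.
LHS = ∫_0^2 u(x) φ'(x) dx = ∫_0^2 (4*x^4 - 6*x^2 + 2*x) dx. Term by term:
  ∫_0^2 4*x^4 dx = 128/5;  ∫_0^2 -6*x^2 dx = -16;  ∫_0^2 2*x dx = 4.
Sum: 128/5 − 16 + 4 = 68/5.
So LHS = 68/5.
∫_0^2 v(x) φ(x) dx = ∫_0^2 (6*x^4 - 8*x^3 - 9*x^2 + 2*x) dx. Term by term:
  ∫_0^2 6*x^4 dx = 192/5;  ∫_0^2 -8*x^3 dx = -32;  ∫_0^2 -9*x^2 dx = -24;
  ∫_0^2 2*x dx = 4.
Sum: 192/5 − 32 − 24 + 4 = -68/5.
So RHS = -∫_0^2 v(x) φ(x) dx = 68/5.
LHS = RHS, so the identity holds for this test φ.
Moreover u is smooth here and v(x) = u'(x) = -6*x**2 - 4*x + 1 pointwise, so the identity holds for every test function. Hence v is the weak derivative of u.


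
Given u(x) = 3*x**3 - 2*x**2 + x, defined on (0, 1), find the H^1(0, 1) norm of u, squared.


||u||_{H^1}^2 = 751/105

The H^1 norm (squared) on an interval (0, L) is
  ||u||_{H^1}^2 = ∫_0^L u(x)^2 dx + ∫_0^L u'(x)^2 dx.
Compute u'(x) = 9*x**2 - 4*x + 1.
Then u(x)^2 = 9*x**6 - 12*x**5 + 10*x**4 - 4*x**3 + x**2 and u'(x)^2 = 81*x**4 - 72*x**3 + 34*x**2 - 8*x + 1.
Integrate each monomial from 0 to 1 using ∫_0^1 c·x^n dx = c·1^(n+1)/(n+1):
  ∫_0^1 u(x)^2 dx = ∫_0^1 (9*x^6 - 12*x^5 + 10*x^4 - 4*x^3 + x^2) dx. Term by term:
    ∫_0^1 9*x^6 dx = 9/7;  ∫_0^1 -12*x^5 dx = -2;  ∫_0^1 10*x^4 dx = 2;
    ∫_0^1 -4*x^3 dx = -1;  ∫_0^1 x^2 dx = 1/3.
  Sum: 9/7 − 2 + 2 − 1 + 1/3 = 13/21.
  ∫_0^1 u'(x)^2 dx = ∫_0^1 (81*x^4 - 72*x^3 + 34*x^2 - 8*x + 1) dx. Term by term:
    ∫_0^1 81*x^4 dx = 81/5;  ∫_0^1 -72*x^3 dx = -18;  ∫_0^1 34*x^2 dx = 34/3;
    ∫_0^1 -8*x dx = -4;  ∫_0^1 1 dx = 1.
  Sum: 81/5 − 18 + 34/3 − 4 + 1 = 98/15.
Adding: ||u||_{H^1}^2 = 13/21 + 98/15 = 751/105.


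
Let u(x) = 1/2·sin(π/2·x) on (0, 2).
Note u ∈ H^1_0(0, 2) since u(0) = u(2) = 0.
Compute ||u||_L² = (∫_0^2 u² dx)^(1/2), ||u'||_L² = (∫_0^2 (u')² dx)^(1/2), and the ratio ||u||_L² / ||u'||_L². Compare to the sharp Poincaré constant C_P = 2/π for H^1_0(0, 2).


||u||_L² / ||u'||_L² = 2/π = C_P.

u(x) = 1/2·sin(π/2·x), so u'(x) = π*cos(π*x/2)/4.
Writing u(x) = A·sin(kπx/L) with A = 1/2 and k = 1, use ∫_0^L sin²(kπx/L) dx = L/2 and ∫_0^L cos²(kπx/L) dx = L/2.
u² = 1/4·sin²(π/2·x) and (u')² = π^2/16·cos²(π/2·x), and each of sin², cos² integrates to L/2 = 1 over (0, 2).
∫_0^2 u² dx = 1/4, so ||u||_L² = 1/2.
∫_0^2 (u')² dx = π^2/16, so ||u'||_L² = π/4.
Ratio ||u||_L² / ||u'||_L² = 2/π.
Sharp Poincaré constant on H^1_0(0, 2) is C_P = L/π = 2/π, achieved by sin(π/2·x).
This is the k = 1 eigenfunction (up to amplitude), so the ratio equals the sharp Poincaré constant exactly.


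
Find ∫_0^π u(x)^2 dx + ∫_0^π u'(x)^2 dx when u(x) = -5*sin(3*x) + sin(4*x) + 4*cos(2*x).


||u||_{H^1(0,π)}^2 = -240 + 347*π/2

u'(x) = -8*sin(2*x) - 15*cos(3*x) + 4*cos(4*x).
Expand u² and (u')² and integrate term by term on (0, π), using: for integers n ≥ 1, ∫_0^π sin²(nx) dx = ∫_0^π cos²(nx) dx = π/2; for n ≠ n', ∫_0^π sin(nx)sin(n'x) dx = ∫_0^π cos(nx)cos(n'x) dx = 0; and by product-to-sum, ∫_0^π sin(nx)cos(n'x) dx = ½∫_0^π [sin((n+n')x) + sin((n−n')x)] dx, which is 0 when n+n' is even and 2n/(n²−n'²) when n+n' is odd (it need not vanish on (0, π)).
  u² squared terms: (-5)²·∫sin(3x)² dx = 25·π/2 = 25*π/2;  (4)²·∫cos(2x)² dx = 16·π/2 = 8*π;  (1)²·∫sin(4x)² dx = 1·π/2 = π/2.
  u² cross terms: 2·(-5)·(4)·∫sin(3x)·cos(2x) dx = -40·(6/5) = -48;  2·(-5)·(1)·∫sin(3x)·sin(4x) dx = -10·(0) = 0;  2·(4)·(1)·∫cos(2x)·sin(4x) dx = 8·(0) = 0.
  So ∫_0^π u² dx = 25*π/2 + 8*π + π/2 − 48 + 0 + 0 = -48 + 21*π.
  (u')² squared terms: (-15)²·∫cos(3x)² dx = 225·π/2 = 225*π/2;  (-8)²·∫sin(2x)² dx = 64·π/2 = 32*π;  (4)²·∫cos(4x)² dx = 16·π/2 = 8*π.
  (u')² cross terms: 2·(-15)·(-8)·∫cos(3x)·sin(2x) dx = 240·(-4/5) = -192;  2·(-15)·(4)·∫cos(3x)·cos(4x) dx = -120·(0) = 0;  2·(-8)·(4)·∫sin(2x)·cos(4x) dx = -64·(0) = 0.
  So ∫_0^π (u')² dx = 225*π/2 + 32*π + 8*π − 192 + 0 + 0 = -192 + 305*π/2.
||u||_{H^1}^2 = (-48 + 21*π) + (-192 + 305*π/2) = -240 + 347*π/2.


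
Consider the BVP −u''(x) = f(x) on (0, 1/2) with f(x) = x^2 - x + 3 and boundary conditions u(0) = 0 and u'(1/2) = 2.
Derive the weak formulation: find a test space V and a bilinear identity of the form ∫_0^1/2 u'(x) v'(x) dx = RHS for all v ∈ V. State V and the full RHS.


V = {v ∈ H^1(0, 1/2) : v(0) = 0} (test functions vanish at x = 0 where u is specified); weak form: ∫_0^1/2 u'v' dx = ∫_0^1/2 (x^2 - x + 3) v dx + 2·v(1/2) for all v ∈ V.

Multiply both sides by a test function v and integrate from 0 to 1/2:
  ∫_0^1/2 −u''(x) v(x) dx = ∫_0^1/2 f(x) v(x) dx.
Integrate the LHS by parts once:
  ∫_0^1/2 −u'' v dx = −[u'(x) v(x)]_0^1/2 + ∫_0^1/2 u'(x) v'(x) dx.
Thus ∫_0^1/2 u'(x) v'(x) dx = ∫_0^1/2 f(x) v(x) dx + [u'(x) v(x)]_0^1/2.
Choose V so that boundary terms are either known or forced to vanish.
Mixed BC: u(0) = 0 (Dirichlet) and u'(1/2) = 2 (Neumann). Define V = {v ∈ H^1(0, 1/2) : v(0) = 0}. Then [u' v]_0^1/2 = u'(1/2)·v(1/2) − u'(0)·0 = 2·v(1/2).
Weak formulation: find u (satisfying any essential BC) such that ∫_0^1/2 u'(x) v'(x) dx = ∫_0^1/2 f v dx + 2·v(1/2) for all v ∈ V (Dirichlet at 0 absorbed into V; Neumann datum at x = 1/2 contributes the boundary term).
Substituting f(x) = x^2 - x + 3, the right-hand side is ∫_0^1/2 (x^2 - x + 3) v dx + 2·v(1/2).


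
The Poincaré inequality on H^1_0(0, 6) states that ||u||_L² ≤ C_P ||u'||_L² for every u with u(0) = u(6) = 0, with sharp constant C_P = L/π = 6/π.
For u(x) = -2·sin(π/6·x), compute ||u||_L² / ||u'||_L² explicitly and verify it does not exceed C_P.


||u||_L² / ||u'||_L² = 6/π = C_P.

u(x) = -2·sin(π/6·x), so u'(x) = -π*cos(π*x/6)/3.
Writing u(x) = A·sin(kπx/L) with A = -2 and k = 1, use ∫_0^L sin²(kπx/L) dx = L/2 and ∫_0^L cos²(kπx/L) dx = L/2.
u² = 4·sin²(π/6·x) and (u')² = π^2/9·cos²(π/6·x), and each of sin², cos² integrates to L/2 = 3 over (0, 6).
∫_0^6 u² dx = 12, so ||u||_L² = 2*sqrt(3).
∫_0^6 (u')² dx = π^2/3, so ||u'||_L² = sqrt(3)*π/3.
Ratio ||u||_L² / ||u'||_L² = 6/π.
Sharp Poincaré constant on H^1_0(0, 6) is C_P = L/π = 6/π, achieved by sin(π/6·x).
This is the k = 1 eigenfunction (up to amplitude), so the ratio equals the sharp Poincaré constant exactly.


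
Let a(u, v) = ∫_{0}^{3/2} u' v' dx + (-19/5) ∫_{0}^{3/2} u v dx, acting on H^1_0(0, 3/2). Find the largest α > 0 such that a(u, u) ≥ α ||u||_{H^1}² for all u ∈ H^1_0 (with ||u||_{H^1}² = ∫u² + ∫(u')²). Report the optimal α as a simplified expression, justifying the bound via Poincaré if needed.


α = (-171 + 20*π^2)/(5*(9 + 4*π^2))

Coercivity of a(·,·) on H^1_0(0, 3/2) means a(u, u) ≥ α ||u||_{H^1}² for every u ∈ H^1_0.
The interval has length L = 3/2, and Poincaré/coercivity depend only on L. Here a(u, u) = ∫(u')² + (-19/5)·∫u².
Here c = -19/5 < 0 with |c| < (π/L)² = 4*π^2/9, so coercivity still holds. The condition a(u,u) ≥ α||u||_{H^1}² reads (1−α)∫(u')² ≥ (α−c)∫u². Any admissible α is ≤ 1 (rapidly oscillating u have ∫u²/∫(u')² → 0), and α = 1 would force 0 ≥ (1−c)∫u², impossible since c < 1; so 1−α > 0. By the sharp Poincaré inequality on H^1_0 of an interval of length L, ∫(u')² ≥ (π/L)²∫u² with equality for the first sine mode sin(π(x−x₀)/L) (x₀ the left endpoint), so the inequality holds for all u iff (1−α)(π/L)² ≥ α − c, i.e. α ≤ ((π/L)² + c)/((π/L)² + 1) = (1 + c(L/π)²)/(1 + (L/π)²). (Direct route, valid since c ≤ 0: Poincaré gives c∫u² ≥ c(L/π)²∫(u')², so a(u,u) ≥ (1 + c(L/π)²)∫(u')², while ||u||_{H^1}² ≤ (1 + (L/π)²)∫(u')²; dividing yields the same α.) With (π/L)² = 4*π^2/9 and c = -19/5, the largest admissible constant is α = ((π/L)² + c)/((π/L)² + 1).
Simplifying, α = (-171 + 20*π^2)/(5*(9 + 4*π^2)).


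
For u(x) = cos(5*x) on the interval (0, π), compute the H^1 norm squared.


||u||_{H^1(0,π)}^2 = 13*π

u'(x) = -5*sin(5*x).
Expand u² and (u')² and integrate term by term on (0, π), using: for integers n ≥ 1, ∫_0^π sin²(nx) dx = ∫_0^π cos²(nx) dx = π/2; for n ≠ n', ∫_0^π sin(nx)sin(n'x) dx = ∫_0^π cos(nx)cos(n'x) dx = 0; and by product-to-sum, ∫_0^π sin(nx)cos(n'x) dx = ½∫_0^π [sin((n+n')x) + sin((n−n')x)] dx, which is 0 when n+n' is even and 2n/(n²−n'²) when n+n' is odd (it need not vanish on (0, π)).
  u² squared terms: (1)²·∫cos(5x)² dx = 1·π/2 = π/2.
  So ∫_0^π u² dx = π/2.
  (u')² squared terms: (-5)²·∫sin(5x)² dx = 25·π/2 = 25*π/2.
  So ∫_0^π (u')² dx = 25*π/2.
||u||_{H^1}^2 = (π/2) + (25*π/2) = 13*π.


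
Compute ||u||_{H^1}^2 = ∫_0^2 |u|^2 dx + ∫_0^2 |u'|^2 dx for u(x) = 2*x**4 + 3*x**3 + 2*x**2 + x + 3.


||u||_{H^1}^2 = 1726672/315

The H^1 norm (squared) on an interval (0, L) is
  ||u||_{H^1}^2 = ∫_0^L u(x)^2 dx + ∫_0^L u'(x)^2 dx.
Compute u'(x) = 8*x**3 + 9*x**2 + 4*x + 1.
Then u(x)^2 = 4*x**8 + 12*x**7 + 17*x**6 + 16*x**5 + 22*x**4 + 22*x**3 + 13*x**2 + 6*x + 9 and u'(x)^2 = 64*x**6 + 144*x**5 + 145*x**4 + 88*x**3 + 34*x**2 + 8*x + 1.
Integrate each monomial from 0 to 2 using ∫_0^2 c·x^n dx = c·2^(n+1)/(n+1):
  ∫_0^2 u(x)^2 dx = ∫_0^2 (4*x^8 + 12*x^7 + 17*x^6 + 16*x^5 + 22*x^4 + 22*x^3 + 13*x^2 + 6*x + 9) dx. Term by term:
    ∫_0^2 4*x^8 dx = 2048/9;  ∫_0^2 12*x^7 dx = 384;  ∫_0^2 17*x^6 dx = 2176/7;
    ∫_0^2 16*x^5 dx = 512/3;  ∫_0^2 22*x^4 dx = 704/5;  ∫_0^2 22*x^3 dx = 88;
    ∫_0^2 13*x^2 dx = 104/3;  ∫_0^2 6*x dx = 12;  ∫_0^2 9 dx = 18.
  Sum: 2048/9 + 384 + 2176/7 + 512/3 + 704/5 + 88 + 104/3 + 12 + 18 = 436762/315.
  ∫_0^2 u'(x)^2 dx = ∫_0^2 (64*x^6 + 144*x^5 + 145*x^4 + 88*x^3 + 34*x^2 + 8*x + 1) dx. Term by term:
    ∫_0^2 64*x^6 dx = 8192/7;  ∫_0^2 144*x^5 dx = 1536;  ∫_0^2 145*x^4 dx = 928;
    ∫_0^2 88*x^3 dx = 352;  ∫_0^2 34*x^2 dx = 272/3;  ∫_0^2 8*x dx = 16;
    ∫_0^2 1 dx = 2.
  Sum: 8192/7 + 1536 + 928 + 352 + 272/3 + 16 + 2 = 85994/21.
Adding: ||u||_{H^1}^2 = 436762/315 + 85994/21 = 1726672/315.


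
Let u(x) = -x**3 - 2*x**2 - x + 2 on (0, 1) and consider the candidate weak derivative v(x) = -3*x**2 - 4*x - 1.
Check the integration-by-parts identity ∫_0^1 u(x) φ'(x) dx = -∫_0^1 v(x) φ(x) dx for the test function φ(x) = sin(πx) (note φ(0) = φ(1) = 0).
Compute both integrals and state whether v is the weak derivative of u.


LHS = -12/π^3 + 9/π, RHS = -12/π^3 + 9/π. Yes, v = u' weakly.

u(x) = -x**3 - 2*x**2 - x + 2, classical derivative u'(x) = -3*x**2 - 4*x - 1.
φ(x) = sin(πx), so φ'(x) = π*cos(π*x).
Note φ(0) = φ(1) = 0, so the boundary term u·φ vanishes.
LHS = ∫_0^1 u(x) φ'(x) dx = ∫_0^1 (-π*x^3*cos(π*x) - 2*π*x^2*cos(π*x) - π*x*cos(π*x) + 2*π*cos(π*x)) dx. Term by term:
  ∫_0^1 2*π*cos(π*x) dx = 0;  ∫_0^1 -π*x*cos(π*x) dx = 2/π;  ∫_0^1 -π*x^3*cos(π*x) dx = -12/π^3 + 3/π;
  ∫_0^1 -2*π*x^2*cos(π*x) dx = 4/π.
Sum: 0 + 2/π + -12/π^3 + 3/π + 4/π = -12/π^3 + 9/π.
So LHS = -12/π^3 + 9/π.
∫_0^1 v(x) φ(x) dx = ∫_0^1 (-3*x^2*sin(π*x) - 4*x*sin(π*x) - sin(π*x)) dx. Term by term:
  ∫_0^1 -sin(π*x) dx = -2/π;  ∫_0^1 -4*x*sin(π*x) dx = -4/π;  ∫_0^1 -3*x^2*sin(π*x) dx = -3/π + 12/π^3.
Sum: -2/π − 4/π + -3/π + 12/π^3 = -9/π + 12/π^3.
So RHS = -∫_0^1 v(x) φ(x) dx = -12/π^3 + 9/π.
LHS = RHS, so the identity holds for this test φ.
Moreover u is smooth here and v(x) = u'(x) = -3*x**2 - 4*x - 1 pointwise, so the identity holds for every test function. Hence v is the weak derivative of u.
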